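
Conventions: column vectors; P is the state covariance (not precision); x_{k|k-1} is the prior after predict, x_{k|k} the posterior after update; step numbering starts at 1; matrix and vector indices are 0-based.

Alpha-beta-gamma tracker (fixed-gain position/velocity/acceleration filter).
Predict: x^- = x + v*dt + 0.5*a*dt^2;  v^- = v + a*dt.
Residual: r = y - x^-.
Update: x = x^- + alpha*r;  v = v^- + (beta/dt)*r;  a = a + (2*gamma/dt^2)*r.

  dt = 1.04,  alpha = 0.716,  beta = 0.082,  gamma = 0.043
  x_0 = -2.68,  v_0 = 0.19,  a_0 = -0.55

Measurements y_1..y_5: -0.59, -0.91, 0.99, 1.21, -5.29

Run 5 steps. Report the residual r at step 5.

resid = -5.3950

step 1: x_pred=-2.7798  r=2.1898  x^+=-1.2119  v^+=-0.2093  a^+=-0.3759
step 2: x_pred=-1.6329  r=0.7229  x^+=-1.1153  v^+=-0.5433  a^+=-0.3184
step 3: x_pred=-1.8525  r=2.8425  x^+=0.1827  v^+=-0.6503  a^+=-0.0924
step 4: x_pred=-0.5435  r=1.7535  x^+=0.7120  v^+=-0.6081  a^+=0.0470
step 5: x_pred=0.1050  r=-5.3950  x^+=-3.7578  v^+=-0.9846  a^+=-0.3819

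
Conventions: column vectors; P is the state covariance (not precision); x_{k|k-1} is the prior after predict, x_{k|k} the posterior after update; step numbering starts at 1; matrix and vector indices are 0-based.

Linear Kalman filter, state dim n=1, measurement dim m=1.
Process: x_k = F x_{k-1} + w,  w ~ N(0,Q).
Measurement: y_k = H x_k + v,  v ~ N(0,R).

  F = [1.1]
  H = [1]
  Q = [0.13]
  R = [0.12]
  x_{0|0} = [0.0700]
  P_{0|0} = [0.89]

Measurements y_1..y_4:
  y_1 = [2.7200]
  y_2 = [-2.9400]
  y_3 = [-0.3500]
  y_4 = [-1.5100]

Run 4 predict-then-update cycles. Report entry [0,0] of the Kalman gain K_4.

step 1: x^-=[0.0770]  P^-=[1.2069]  S=[1.3269]  K=[0.9096]  nu=[2.6430]  x^+=[2.4810]  P^+=[0.1091]
step 2: x^-=[2.7291]  P^-=[0.2621]  S=[0.3821]  K=[0.6859]  nu=[-5.6691]  x^+=[-1.1595]  P^+=[0.0823]
step 3: x^-=[-1.2754]  P^-=[0.2296]  S=[0.3496]  K=[0.6567]  nu=[0.9254]  x^+=[-0.6676]  P^+=[0.0788]
step 4: x^-=[-0.7344]  P^-=[0.2254]  S=[0.3454]  K=[0.6525]  nu=[-0.7756]  x^+=[-1.2405]  P^+=[0.0783]

K[0,0] = 0.6525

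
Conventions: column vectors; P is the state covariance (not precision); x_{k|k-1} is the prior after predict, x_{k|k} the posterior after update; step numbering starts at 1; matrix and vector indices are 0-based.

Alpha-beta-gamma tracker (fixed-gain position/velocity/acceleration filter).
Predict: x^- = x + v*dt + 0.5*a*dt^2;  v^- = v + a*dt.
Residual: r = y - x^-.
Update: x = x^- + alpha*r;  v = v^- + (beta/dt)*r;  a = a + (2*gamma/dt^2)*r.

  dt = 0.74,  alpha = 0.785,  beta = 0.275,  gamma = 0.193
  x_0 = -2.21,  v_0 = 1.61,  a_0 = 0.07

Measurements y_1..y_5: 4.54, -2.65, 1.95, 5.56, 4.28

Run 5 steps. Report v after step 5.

step 1: x_pred=-0.9994  r=5.5394  x^+=3.3490  v^+=3.7204  a^+=3.9747
step 2: x_pred=7.1904  r=-9.8404  x^+=-0.5343  v^+=3.0048  a^+=-2.9617
step 3: x_pred=0.8783  r=1.0717  x^+=1.7196  v^+=1.2114  a^+=-2.2063
step 4: x_pred=2.0119  r=3.5481  x^+=4.7972  v^+=0.8973  a^+=0.2948
step 5: x_pred=5.5419  r=-1.2619  x^+=4.5513  v^+=0.6465  a^+=-0.5947

v_post = 0.6465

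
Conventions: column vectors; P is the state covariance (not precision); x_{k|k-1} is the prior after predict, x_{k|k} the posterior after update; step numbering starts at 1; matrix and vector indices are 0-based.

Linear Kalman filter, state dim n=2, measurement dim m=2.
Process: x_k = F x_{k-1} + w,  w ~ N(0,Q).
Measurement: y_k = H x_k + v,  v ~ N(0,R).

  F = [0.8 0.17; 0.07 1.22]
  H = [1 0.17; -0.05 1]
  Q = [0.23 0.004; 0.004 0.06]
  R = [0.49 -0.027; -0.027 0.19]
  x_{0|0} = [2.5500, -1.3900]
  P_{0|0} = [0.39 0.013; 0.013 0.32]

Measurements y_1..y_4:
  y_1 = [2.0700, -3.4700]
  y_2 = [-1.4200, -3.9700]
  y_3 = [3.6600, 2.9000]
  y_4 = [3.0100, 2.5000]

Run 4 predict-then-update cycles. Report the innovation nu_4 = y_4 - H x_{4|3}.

innov = [1.6614, 2.8074]

step 1: x^-=[1.8037, -1.5173]  P^-=[0.4924 0.1051; 0.1051 0.5404]  S=[1.0337 0.1444; 0.1444 0.7211]  K=[0.4918 0.0131; 0.0893 0.7242]  nu=[0.5242, -1.8625]  x^+=[2.0372, -2.8193]  P^+=[0.2404 0.0012; 0.0012 0.1353]
step 2: x^-=[1.1505, -3.2970]  P^-=[0.3881 0.0467; 0.0467 0.2627]  S=[0.9016 0.0446; 0.0446 0.4490]  K=[0.4384 0.0173; 0.0730 0.5726]  nu=[-2.0100, -0.6155]  x^+=[0.2586, -3.7962]  P^+=[0.2140 0.0022; 0.0022 0.1069]
step 3: x^-=[-0.4385, -4.6133]  P^-=[0.3706 0.0403; 0.0403 0.2206]  S=[0.8807 0.0319; 0.0319 0.4075]  K=[0.4279 0.0199; 0.0691 0.5310]  nu=[4.8828, 7.4914]  x^+=[1.7997, -0.2983]  P^+=[0.2087 0.0027; 0.0027 0.0992]
step 4: x^-=[1.3891, -0.2379]  P^-=[0.3671 0.0389; 0.0389 0.2091]  S=[0.8764 0.0287; 0.0287 0.3961]  K=[0.4258 0.0209; 0.0679 0.5180]  nu=[1.6614, 2.8074]  x^+=[2.1552, 1.3291]  P^+=[0.2076 0.0029; 0.0029 0.0967]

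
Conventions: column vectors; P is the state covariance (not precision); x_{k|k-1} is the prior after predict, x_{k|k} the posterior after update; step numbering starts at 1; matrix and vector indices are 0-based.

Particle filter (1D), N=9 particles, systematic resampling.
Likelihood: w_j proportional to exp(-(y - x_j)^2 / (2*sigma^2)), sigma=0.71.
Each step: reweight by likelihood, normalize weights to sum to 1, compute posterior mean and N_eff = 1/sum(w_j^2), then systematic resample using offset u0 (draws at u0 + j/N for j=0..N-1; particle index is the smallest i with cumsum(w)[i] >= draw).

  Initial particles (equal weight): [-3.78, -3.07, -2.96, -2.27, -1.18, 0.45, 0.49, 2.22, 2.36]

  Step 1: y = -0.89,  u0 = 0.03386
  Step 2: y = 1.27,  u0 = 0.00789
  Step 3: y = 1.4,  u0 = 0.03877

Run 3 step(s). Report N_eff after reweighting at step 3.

N_eff = 7.9955

step 1: w=[0.0002, 0.0063, 0.0101, 0.1069, 0.6504, 0.1191, 0.1069, 0.0000, 0.0000]  mean=-0.9540  Neff=2.1730  idx=[3, 4, 4, 4, 4, 4, 4, 5, 6]
step 2: w=[0.0000, 0.0024, 0.0024, 0.0024, 0.0024, 0.0024, 0.0024, 0.4771, 0.5084]  mean=0.4467  Neff=2.0570  idx=[4, 7, 7, 7, 7, 8, 8, 8, 8]
step 3: w=[0.0004, 0.1203, 0.1203, 0.1203, 0.1203, 0.1296, 0.1296, 0.1296, 0.1296]  mean=0.4701  Neff=7.9955  idx=[1, 2, 3, 4, 5, 5, 6, 7, 8]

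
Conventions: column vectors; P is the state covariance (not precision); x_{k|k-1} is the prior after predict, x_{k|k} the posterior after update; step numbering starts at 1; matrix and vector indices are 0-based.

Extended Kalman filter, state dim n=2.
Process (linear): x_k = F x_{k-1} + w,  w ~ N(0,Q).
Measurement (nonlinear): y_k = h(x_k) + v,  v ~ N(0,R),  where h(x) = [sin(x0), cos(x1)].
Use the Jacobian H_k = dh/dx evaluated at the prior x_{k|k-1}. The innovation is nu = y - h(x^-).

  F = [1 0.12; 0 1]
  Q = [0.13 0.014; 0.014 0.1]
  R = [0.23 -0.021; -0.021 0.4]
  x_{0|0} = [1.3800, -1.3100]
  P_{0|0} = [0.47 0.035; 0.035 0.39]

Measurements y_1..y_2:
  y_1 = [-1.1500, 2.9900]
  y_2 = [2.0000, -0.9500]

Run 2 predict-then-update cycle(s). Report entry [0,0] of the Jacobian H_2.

step 1: x^-=[1.2228, -1.3100]  P^-=[0.6140 0.0958; 0.0958 0.4900]  H_jac=[0.3410 0.0000; 0.0000 0.9662]  S=[0.3014 0.0106; 0.0106 0.8574]  K=[0.6912 0.0994; 0.0891 0.5511]  nu=[-2.0901, 2.7321]  x^+=[0.0498, 0.0094]  P^+=[0.4601 0.0261; 0.0261 0.2262]
step 2: x^-=[0.0509, 0.0094]  P^-=[0.5996 0.0673; 0.0673 0.3262]  H_jac=[0.9987 0.0000; 0.0000 -0.0094]  S=[0.8281 -0.0216; -0.0216 0.4000]  K=[0.7242 0.0376; 0.0811 -0.0033]  nu=[1.9491, -1.9500]  x^+=[1.3891, 0.1738]  P^+=[0.1660 0.0187; 0.0187 0.3207]

H_jac[0,0] = 0.9987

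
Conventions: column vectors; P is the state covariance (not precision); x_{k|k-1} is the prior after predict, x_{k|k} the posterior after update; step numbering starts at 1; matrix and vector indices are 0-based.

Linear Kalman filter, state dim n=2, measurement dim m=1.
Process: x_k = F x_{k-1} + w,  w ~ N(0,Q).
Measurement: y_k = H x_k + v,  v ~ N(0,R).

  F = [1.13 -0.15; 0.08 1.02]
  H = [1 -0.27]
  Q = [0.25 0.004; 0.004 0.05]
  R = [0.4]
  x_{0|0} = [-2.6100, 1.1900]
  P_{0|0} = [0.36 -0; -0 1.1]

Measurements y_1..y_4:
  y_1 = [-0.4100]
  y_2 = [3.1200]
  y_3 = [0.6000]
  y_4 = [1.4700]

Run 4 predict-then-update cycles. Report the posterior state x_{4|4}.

step 1: x^-=[-3.1278, 1.0050]  P^-=[0.7344 -0.1318; -0.1318 1.1967]  S=[1.2928]  K=[0.5956; -0.3518]  nu=[2.9891]  x^+=[-1.3475, -0.0467]  P^+=[0.2758 0.1392; 0.1392 1.0367]
step 2: x^-=[-1.5156, -0.1555]  P^-=[0.5783 0.0291; 0.0291 1.1531]  S=[1.0467]  K=[0.5450; -0.2697]  nu=[4.5936]  x^+=[0.9881, -1.3942]  P^+=[0.2674 0.1829; 0.1829 1.0769]
step 3: x^-=[1.3257, -1.3431]  P^-=[0.5537 0.0720; 0.0720 1.2020]  S=[1.0024]  K=[0.5329; -0.2519]  nu=[-1.0883]  x^+=[0.7457, -1.0689]  P^+=[0.2690 0.2066; 0.2066 1.1384]
step 4: x^-=[1.0029, -1.0306]  P^-=[0.5490 0.0898; 0.0898 1.2698]  S=[0.9931]  K=[0.5284; -0.2548]  nu=[0.1888]  x^+=[1.1027, -1.0788]  P^+=[0.2717 0.2235; 0.2235 1.2053]

x_post = [1.1027, -1.0788]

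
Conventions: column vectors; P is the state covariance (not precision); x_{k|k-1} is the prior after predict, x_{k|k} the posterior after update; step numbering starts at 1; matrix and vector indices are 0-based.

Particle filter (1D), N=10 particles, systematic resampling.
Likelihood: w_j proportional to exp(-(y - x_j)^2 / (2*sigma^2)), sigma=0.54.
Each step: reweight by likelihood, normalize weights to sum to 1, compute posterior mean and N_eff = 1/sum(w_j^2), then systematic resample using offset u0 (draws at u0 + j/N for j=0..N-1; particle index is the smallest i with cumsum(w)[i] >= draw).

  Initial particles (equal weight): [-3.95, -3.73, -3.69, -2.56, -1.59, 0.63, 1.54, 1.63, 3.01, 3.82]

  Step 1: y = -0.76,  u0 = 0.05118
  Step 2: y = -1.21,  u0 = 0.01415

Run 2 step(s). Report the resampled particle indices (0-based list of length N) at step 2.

resampled_idx = [0, 1, 1, 2, 3, 4, 5, 6, 7, 8]

step 1: w=[0.0000, 0.0000, 0.0000, 0.0111, 0.8836, 0.1048, 0.0003, 0.0002, 0.0000, 0.0000]  mean=-1.3665  Neff=1.2630  idx=[4, 4, 4, 4, 4, 4, 4, 4, 4, 5]
step 2: w=[0.1111, 0.1111, 0.1111, 0.1111, 0.1111, 0.1111, 0.1111, 0.1111, 0.1111, 0.0004]  mean=-1.5890  Neff=9.0077  idx=[0, 1, 1, 2, 3, 4, 5, 6, 7, 8]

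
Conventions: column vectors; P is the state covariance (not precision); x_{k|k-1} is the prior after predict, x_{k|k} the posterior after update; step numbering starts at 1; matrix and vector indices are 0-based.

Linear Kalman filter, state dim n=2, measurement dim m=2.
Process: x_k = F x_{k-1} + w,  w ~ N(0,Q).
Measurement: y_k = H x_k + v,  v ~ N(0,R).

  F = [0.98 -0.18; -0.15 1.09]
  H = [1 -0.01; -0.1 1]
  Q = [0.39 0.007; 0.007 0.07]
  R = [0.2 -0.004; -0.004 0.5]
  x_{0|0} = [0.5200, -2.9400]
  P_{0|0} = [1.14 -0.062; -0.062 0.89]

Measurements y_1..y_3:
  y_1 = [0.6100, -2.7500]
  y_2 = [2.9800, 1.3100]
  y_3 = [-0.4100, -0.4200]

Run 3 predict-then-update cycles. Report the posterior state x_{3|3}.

x_post = [0.3281, -0.8516]

step 1: x^-=[1.0388, -3.2826]  P^-=[1.5356 -0.4031; -0.4031 1.1733]  S=[1.7437 -0.5728; -0.5728 1.7693]  K=[0.8723 -0.0322; -0.0141 0.6814]  nu=[-0.4616, 0.6365]  x^+=[0.6156, -2.8424]  P^+=[0.1746 -0.0021; -0.0021 0.3405]
step 2: x^-=[1.1149, -3.1906]  P^-=[0.5694 -0.0878; -0.0878 0.4792]  S=[0.7713 -0.1536; -0.1536 1.0025]  K=[0.7331 -0.0320; -0.0238 0.4831]  nu=[1.8332, 4.6121]  x^+=[2.3110, -1.0060]  P^+=[0.1467 -0.0043; -0.0043 0.2412]
step 3: x^-=[2.4459, -1.4432]  P^-=[0.5402 -0.0666; -0.0666 0.3613]  S=[0.7416 -0.1283; -0.1283 0.8800]  K=[0.7239 -0.0315; -0.0229 0.4148]  nu=[-2.8703, 1.2677]  x^+=[0.3281, -0.8516]  P^+=[0.1449 -0.0042; -0.0042 0.2071]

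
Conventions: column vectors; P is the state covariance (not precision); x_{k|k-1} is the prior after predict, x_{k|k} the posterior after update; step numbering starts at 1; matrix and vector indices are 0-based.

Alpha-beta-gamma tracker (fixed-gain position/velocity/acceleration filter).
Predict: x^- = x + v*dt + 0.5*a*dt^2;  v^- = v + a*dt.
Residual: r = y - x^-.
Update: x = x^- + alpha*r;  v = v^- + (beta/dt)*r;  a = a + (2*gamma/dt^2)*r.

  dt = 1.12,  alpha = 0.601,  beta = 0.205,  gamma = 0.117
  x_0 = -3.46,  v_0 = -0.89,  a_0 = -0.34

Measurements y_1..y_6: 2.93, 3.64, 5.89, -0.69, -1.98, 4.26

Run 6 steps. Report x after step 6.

step 1: x_pred=-4.6700  r=7.6000  x^+=-0.1024  v^+=0.1203  a^+=1.0777
step 2: x_pred=0.7083  r=2.9317  x^+=2.4702  v^+=1.8640  a^+=1.6246
step 3: x_pred=5.5768  r=0.3132  x^+=5.7651  v^+=3.7409  a^+=1.6831
step 4: x_pred=11.0104  r=-11.7004  x^+=3.9785  v^+=3.4843  a^+=-0.4996
step 5: x_pred=7.5675  r=-9.5475  x^+=1.8295  v^+=1.1772  a^+=-2.2806
step 6: x_pred=1.7176  r=2.5424  x^+=3.2456  v^+=-0.9117  a^+=-1.8063

x_post = 3.2456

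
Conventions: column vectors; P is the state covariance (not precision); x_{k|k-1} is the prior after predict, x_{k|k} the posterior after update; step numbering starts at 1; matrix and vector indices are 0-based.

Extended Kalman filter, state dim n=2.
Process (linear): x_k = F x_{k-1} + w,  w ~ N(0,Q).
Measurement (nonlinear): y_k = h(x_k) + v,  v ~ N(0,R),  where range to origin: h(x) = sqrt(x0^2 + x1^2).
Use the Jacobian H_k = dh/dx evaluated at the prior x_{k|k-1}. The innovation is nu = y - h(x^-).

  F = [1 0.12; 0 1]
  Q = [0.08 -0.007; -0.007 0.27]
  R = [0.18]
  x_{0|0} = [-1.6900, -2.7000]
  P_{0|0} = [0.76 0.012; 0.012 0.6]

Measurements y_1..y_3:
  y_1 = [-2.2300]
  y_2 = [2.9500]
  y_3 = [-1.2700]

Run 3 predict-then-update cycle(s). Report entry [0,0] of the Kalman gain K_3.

step 1: x^-=[-2.0140, -2.7000]  P^-=[0.8515 0.0770; 0.0770 0.8700]  H_jac=[-0.5979 -0.8016]  S=[1.1172]  K=[-0.5110; -0.6654]  nu=[-5.5984]  x^+=[0.8466, 1.0253]  P^+=[0.5598 -0.3029; -0.3029 0.3753]
step 2: x^-=[0.9696, 1.0253]  P^-=[0.5726 -0.2648; -0.2648 0.6453]  H_jac=[0.6871 0.7265]  S=[0.5266]  K=[0.3817; 0.5449]  nu=[1.5389]  x^+=[1.5571, 1.8637]  P^+=[0.4958 -0.3743; -0.3743 0.4890]
step 3: x^-=[1.7807, 1.8637]  P^-=[0.4930 -0.3227; -0.3227 0.7590]  H_jac=[0.6908 0.7230]  S=[0.4897]  K=[0.2191; 0.6654]  nu=[-3.8477]  x^+=[0.9377, -0.6966]  P^+=[0.4695 -0.3941; -0.3941 0.5422]

K[0,0] = 0.2191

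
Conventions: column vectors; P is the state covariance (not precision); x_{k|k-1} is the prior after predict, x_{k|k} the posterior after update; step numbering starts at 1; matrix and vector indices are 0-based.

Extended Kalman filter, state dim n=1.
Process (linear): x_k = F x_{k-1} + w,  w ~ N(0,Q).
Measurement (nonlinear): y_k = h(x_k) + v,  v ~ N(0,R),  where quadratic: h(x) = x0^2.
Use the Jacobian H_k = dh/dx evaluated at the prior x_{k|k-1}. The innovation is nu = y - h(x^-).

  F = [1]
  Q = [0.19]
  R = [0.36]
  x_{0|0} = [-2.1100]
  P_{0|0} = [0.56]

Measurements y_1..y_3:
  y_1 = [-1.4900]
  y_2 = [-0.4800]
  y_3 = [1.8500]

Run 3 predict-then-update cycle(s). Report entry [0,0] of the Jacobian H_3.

step 1: x^-=[-2.1100]  P^-=[0.7500]  H_jac=[-4.2200]  S=[13.7163]  K=[-0.2307]  nu=[-5.9421]  x^+=[-0.7389]  P^+=[0.0197]
step 2: x^-=[-0.7389]  P^-=[0.2097]  H_jac=[-1.4778]  S=[0.8179]  K=[-0.3789]  nu=[-1.0259]  x^+=[-0.3502]  P^+=[0.0923]
step 3: x^-=[-0.3502]  P^-=[0.2823]  H_jac=[-0.7004]  S=[0.4985]  K=[-0.3966]  nu=[1.7274]  x^+=[-1.0353]  P^+=[0.2039]

H_jac[0,0] = -0.7004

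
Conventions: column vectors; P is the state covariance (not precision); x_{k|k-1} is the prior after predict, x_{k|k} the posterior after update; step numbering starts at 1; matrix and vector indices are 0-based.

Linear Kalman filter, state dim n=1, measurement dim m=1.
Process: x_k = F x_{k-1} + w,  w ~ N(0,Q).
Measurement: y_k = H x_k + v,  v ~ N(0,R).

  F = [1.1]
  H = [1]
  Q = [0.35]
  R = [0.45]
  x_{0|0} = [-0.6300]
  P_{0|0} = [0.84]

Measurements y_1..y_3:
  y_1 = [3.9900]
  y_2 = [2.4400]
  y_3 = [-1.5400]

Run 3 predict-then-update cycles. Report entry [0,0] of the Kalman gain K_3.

step 1: x^-=[-0.6930]  P^-=[1.3664]  S=[1.8164]  K=[0.7523]  nu=[4.6830]  x^+=[2.8298]  P^+=[0.3385]
step 2: x^-=[3.1128]  P^-=[0.7596]  S=[1.2096]  K=[0.6280]  nu=[-0.6728]  x^+=[2.6903]  P^+=[0.2826]
step 3: x^-=[2.9593]  P^-=[0.6919]  S=[1.1419]  K=[0.6059]  nu=[-4.4993]  x^+=[0.2330]  P^+=[0.2727]

K[0,0] = 0.6059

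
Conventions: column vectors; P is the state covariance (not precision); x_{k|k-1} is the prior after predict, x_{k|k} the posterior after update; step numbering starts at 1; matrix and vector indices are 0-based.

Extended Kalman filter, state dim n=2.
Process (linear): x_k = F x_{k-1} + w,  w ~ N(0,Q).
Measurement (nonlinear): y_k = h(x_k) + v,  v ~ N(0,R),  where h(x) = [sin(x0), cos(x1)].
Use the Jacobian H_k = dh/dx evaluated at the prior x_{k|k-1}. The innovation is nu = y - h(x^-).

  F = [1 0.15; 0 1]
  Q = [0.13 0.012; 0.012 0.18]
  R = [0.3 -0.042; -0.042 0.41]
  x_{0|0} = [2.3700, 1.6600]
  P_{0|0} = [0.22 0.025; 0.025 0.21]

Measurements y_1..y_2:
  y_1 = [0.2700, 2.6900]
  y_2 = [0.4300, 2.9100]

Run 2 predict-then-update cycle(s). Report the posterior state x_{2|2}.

x_post = [2.5042, -0.2056]

step 1: x^-=[2.6190, 1.6600]  P^-=[0.3622 0.0685; 0.0685 0.3900]  H_jac=[-0.8665 0.0000; 0.0000 -0.9960]  S=[0.5720 0.0171; 0.0171 0.7969]  K=[-0.5465 -0.0739; -0.0892 -0.4855]  nu=[-0.2291, 2.7791]  x^+=[2.5389, 0.3311]  P^+=[0.1856 0.0074; 0.0074 0.1961]
step 2: x^-=[2.5886, 0.3311]  P^-=[0.3223 0.0488; 0.0488 0.3761]  H_jac=[-0.8510 0.0000; 0.0000 -0.3251]  S=[0.5334 -0.0285; -0.0285 0.4497]  K=[-0.5178 -0.0681; -0.0927 -0.2777]  nu=[-0.0952, 1.9643]  x^+=[2.5042, -0.2056]  P^+=[0.1792 0.0190; 0.0190 0.3383]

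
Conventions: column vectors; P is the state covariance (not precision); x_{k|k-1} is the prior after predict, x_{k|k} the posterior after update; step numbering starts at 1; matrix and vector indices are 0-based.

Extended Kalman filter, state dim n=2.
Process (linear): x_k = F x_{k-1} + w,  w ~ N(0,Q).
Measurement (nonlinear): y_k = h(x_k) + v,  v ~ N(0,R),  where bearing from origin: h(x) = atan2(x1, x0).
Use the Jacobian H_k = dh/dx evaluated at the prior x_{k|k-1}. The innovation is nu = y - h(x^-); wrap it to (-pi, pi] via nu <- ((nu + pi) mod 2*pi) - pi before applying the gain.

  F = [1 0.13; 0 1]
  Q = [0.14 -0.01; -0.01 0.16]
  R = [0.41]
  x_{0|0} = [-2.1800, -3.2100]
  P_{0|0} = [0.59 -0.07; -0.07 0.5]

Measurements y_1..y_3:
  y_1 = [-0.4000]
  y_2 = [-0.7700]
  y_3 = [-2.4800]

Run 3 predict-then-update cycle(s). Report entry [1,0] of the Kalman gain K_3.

step 1: x^-=[-2.5973, -3.2100]  P^-=[0.7202 -0.0150; -0.0150 0.6600]  H_jac=[0.1883 -0.1523]  S=[0.4517]  K=[0.3053; -0.2288]  nu=[1.8511]  x^+=[-2.0322, -3.6336]  P^+=[0.6782 0.0166; 0.0166 0.6363]
step 2: x^-=[-2.5046, -3.6336]  P^-=[0.8332 0.0893; 0.0893 0.7963]  H_jac=[0.1866 -0.1286]  S=[0.4479]  K=[0.3214; -0.1915]  nu=[1.4043]  x^+=[-2.0532, -3.9025]  P^+=[0.7869 0.1168; 0.1168 0.7799]
step 3: x^-=[-2.5605, -3.9025]  P^-=[0.9705 0.2082; 0.2082 0.9399]  H_jac=[0.1791 -0.1175]  S=[0.4454]  K=[0.3354; -0.1643]  nu=[-0.3285]  x^+=[-2.6707, -3.8485]  P^+=[0.9204 0.2328; 0.2328 0.9279]

K[1,0] = -0.1643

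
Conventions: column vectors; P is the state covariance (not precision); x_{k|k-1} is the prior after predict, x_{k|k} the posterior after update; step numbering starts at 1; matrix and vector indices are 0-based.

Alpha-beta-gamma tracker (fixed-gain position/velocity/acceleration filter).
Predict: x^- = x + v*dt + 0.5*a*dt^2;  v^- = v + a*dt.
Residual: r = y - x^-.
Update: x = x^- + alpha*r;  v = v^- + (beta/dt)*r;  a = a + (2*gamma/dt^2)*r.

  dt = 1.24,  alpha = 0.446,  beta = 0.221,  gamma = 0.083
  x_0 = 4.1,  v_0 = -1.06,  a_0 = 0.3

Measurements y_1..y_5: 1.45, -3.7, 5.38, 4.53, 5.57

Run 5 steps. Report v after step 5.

step 1: x_pred=3.0162  r=-1.5662  x^+=2.3177  v^+=-0.9671  a^+=0.1309
step 2: x_pred=1.2191  r=-4.9191  x^+=-0.9748  v^+=-1.6815  a^+=-0.4002
step 3: x_pred=-3.3676  r=8.7476  x^+=0.5339  v^+=-0.6187  a^+=0.5442
step 4: x_pred=0.1851  r=4.3449  x^+=2.1229  v^+=0.8305  a^+=1.0133
step 5: x_pred=3.9318  r=1.6382  x^+=4.6625  v^+=2.3790  a^+=1.1902

v_post = 2.3790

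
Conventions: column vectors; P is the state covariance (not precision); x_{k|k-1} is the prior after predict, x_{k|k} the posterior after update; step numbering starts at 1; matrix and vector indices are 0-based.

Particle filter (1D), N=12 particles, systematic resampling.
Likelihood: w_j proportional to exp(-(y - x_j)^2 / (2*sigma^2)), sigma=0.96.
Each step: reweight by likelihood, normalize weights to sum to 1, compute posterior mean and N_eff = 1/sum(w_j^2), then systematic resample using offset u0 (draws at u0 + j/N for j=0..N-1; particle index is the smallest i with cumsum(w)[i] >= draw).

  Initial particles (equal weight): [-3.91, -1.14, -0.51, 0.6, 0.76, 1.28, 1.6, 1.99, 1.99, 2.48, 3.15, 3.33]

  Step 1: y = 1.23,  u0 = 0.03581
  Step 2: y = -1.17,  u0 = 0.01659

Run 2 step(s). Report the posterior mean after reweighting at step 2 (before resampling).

post_mean = 0.0626

step 1: w=[0.0000, 0.0079, 0.0324, 0.1349, 0.1484, 0.1670, 0.1553, 0.1223, 0.1223, 0.0717, 0.0226, 0.0153]  mean=1.4170  Neff=7.7451  idx=[2, 3, 4, 4, 5, 5, 6, 6, 7, 8, 8, 9]
step 2: w=[0.5807, 0.1344, 0.0975, 0.0975, 0.0283, 0.0283, 0.0114, 0.0114, 0.0033, 0.0033, 0.0033, 0.0005]  mean=0.0626  Neff=2.6580  idx=[0, 0, 0, 0, 0, 0, 0, 1, 1, 2, 3, 4]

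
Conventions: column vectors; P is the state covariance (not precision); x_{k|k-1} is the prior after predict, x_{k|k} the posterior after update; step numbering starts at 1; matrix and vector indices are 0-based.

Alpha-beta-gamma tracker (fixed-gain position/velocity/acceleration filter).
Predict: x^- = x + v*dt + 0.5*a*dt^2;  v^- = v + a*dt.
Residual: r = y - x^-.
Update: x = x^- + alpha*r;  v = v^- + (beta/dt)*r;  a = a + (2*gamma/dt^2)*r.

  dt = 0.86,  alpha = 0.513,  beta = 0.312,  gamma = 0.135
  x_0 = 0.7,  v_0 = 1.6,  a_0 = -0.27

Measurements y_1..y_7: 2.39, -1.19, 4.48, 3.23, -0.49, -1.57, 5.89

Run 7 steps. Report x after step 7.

x_post = 1.3205

step 1: x_pred=1.9762  r=0.4138  x^+=2.1885  v^+=1.5179  a^+=-0.1189
step 2: x_pred=3.4499  r=-4.6399  x^+=1.0696  v^+=-0.2676  a^+=-1.8128
step 3: x_pred=0.1691  r=4.3109  x^+=2.3806  v^+=-0.2627  a^+=-0.2390
step 4: x_pred=2.0663  r=1.1637  x^+=2.6633  v^+=-0.0461  a^+=0.1858
step 5: x_pred=2.6924  r=-3.1824  x^+=1.0598  v^+=-1.0408  a^+=-0.9760
step 6: x_pred=-0.1962  r=-1.3738  x^+=-0.9010  v^+=-2.3785  a^+=-1.4775
step 7: x_pred=-3.4929  r=9.3829  x^+=1.3205  v^+=-0.2452  a^+=1.9478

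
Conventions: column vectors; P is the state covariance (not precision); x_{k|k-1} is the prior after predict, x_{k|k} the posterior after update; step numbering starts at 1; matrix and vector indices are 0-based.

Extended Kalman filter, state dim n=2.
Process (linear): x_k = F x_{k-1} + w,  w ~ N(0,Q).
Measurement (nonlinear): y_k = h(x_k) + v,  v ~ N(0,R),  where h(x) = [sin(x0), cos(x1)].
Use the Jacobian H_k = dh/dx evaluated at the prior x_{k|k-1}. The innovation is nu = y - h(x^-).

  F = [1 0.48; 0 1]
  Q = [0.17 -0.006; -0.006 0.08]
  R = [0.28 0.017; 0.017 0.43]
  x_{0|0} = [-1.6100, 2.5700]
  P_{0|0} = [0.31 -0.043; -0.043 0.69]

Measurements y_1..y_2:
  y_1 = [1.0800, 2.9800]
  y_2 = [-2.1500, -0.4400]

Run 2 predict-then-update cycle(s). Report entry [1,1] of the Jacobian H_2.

step 1: x^-=[-0.3764, 2.5700]  P^-=[0.5977 0.2822; 0.2822 0.7700]  H_jac=[0.9300 0.0000; 0.0000 -0.5410]  S=[0.7969 -0.1250; -0.1250 0.6553]  K=[0.6813 -0.1030; 0.2367 -0.5905]  nu=[1.4476, 3.8210]  x^+=[0.2162, 0.6564]  P^+=[0.2032 0.0605; 0.0605 0.4619]
step 2: x^-=[0.5313, 0.6564]  P^-=[0.5377 0.2762; 0.2762 0.5419]  H_jac=[0.8621 0.0000; 0.0000 -0.6103]  S=[0.6797 -0.1283; -0.1283 0.6318]  K=[0.6569 -0.1334; 0.2615 -0.4703]  nu=[-2.6567, -1.2322]  x^+=[-1.0495, 0.5411]  P^+=[0.2107 0.0757; 0.0757 0.3241]

H_jac[1,1] = -0.6103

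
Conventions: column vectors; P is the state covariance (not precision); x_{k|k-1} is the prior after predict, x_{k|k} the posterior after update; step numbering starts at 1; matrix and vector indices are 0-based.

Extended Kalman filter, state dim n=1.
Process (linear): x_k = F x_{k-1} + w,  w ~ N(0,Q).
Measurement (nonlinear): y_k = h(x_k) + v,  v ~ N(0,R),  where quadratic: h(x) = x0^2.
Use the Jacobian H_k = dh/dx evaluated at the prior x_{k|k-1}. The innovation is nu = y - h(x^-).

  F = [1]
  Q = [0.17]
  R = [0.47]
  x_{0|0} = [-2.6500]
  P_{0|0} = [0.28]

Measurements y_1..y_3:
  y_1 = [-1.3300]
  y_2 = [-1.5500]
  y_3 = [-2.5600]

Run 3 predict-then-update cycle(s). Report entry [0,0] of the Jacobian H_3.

H_jac[0,0] = -0.5866

step 1: x^-=[-2.6500]  P^-=[0.4500]  H_jac=[-5.3000]  S=[13.1105]  K=[-0.1819]  nu=[-8.3525]  x^+=[-1.1306]  P^+=[0.0161]
step 2: x^-=[-1.1306]  P^-=[0.1861]  H_jac=[-2.2611]  S=[1.4216]  K=[-0.2960]  nu=[-2.8281]  x^+=[-0.2933]  P^+=[0.0615]
step 3: x^-=[-0.2933]  P^-=[0.2315]  H_jac=[-0.5866]  S=[0.5497]  K=[-0.2471]  nu=[-2.6460]  x^+=[0.3605]  P^+=[0.1980]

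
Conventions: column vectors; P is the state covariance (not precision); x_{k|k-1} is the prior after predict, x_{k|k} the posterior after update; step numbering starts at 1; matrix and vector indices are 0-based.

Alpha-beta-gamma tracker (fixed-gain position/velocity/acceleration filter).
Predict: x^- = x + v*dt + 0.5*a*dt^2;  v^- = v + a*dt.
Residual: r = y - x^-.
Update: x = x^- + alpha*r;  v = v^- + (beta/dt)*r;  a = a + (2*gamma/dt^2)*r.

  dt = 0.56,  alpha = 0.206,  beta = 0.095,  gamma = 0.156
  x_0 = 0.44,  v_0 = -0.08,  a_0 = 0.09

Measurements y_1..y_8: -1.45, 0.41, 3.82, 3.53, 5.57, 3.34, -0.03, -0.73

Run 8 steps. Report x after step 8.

step 1: x_pred=0.4093  r=-1.8593  x^+=0.0263  v^+=-0.3450  a^+=-1.7598
step 2: x_pred=-0.4429  r=0.8529  x^+=-0.2672  v^+=-1.1858  a^+=-0.9113
step 3: x_pred=-1.0741  r=4.8941  x^+=-0.0659  v^+=-0.8659  a^+=3.9578
step 4: x_pred=0.0697  r=3.4603  x^+=0.7825  v^+=1.9375  a^+=7.4005
step 5: x_pred=3.0279  r=2.5421  x^+=3.5516  v^+=6.5130  a^+=9.9296
step 6: x_pred=8.7558  r=-5.4158  x^+=7.6402  v^+=11.1548  a^+=4.5414
step 7: x_pred=14.5989  r=-14.6289  x^+=11.5854  v^+=11.2163  a^+=-10.0129
step 8: x_pred=16.2964  r=-17.0264  x^+=12.7890  v^+=2.7206  a^+=-26.9525

x_post = 12.7890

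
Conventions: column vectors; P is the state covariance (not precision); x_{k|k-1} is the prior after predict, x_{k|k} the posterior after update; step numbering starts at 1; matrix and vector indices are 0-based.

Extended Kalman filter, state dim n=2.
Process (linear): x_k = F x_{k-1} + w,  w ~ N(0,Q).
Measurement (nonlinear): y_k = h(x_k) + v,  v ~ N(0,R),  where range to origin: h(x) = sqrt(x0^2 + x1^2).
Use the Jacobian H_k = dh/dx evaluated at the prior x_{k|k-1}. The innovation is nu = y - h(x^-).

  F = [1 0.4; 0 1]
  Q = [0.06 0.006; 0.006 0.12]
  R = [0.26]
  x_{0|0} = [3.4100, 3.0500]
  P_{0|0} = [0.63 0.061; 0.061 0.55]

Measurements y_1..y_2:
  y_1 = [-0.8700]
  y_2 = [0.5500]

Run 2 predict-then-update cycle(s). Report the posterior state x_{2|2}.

step 1: x^-=[4.6300, 3.0500]  P^-=[0.8268 0.2870; 0.2870 0.6700]  H_jac=[0.8351 0.5501]  S=[1.3030]  K=[0.6510; 0.4668]  nu=[-6.4143]  x^+=[0.4540, 0.0559]  P^+=[0.2745 -0.1090; -0.1090 0.3861]
step 2: x^-=[0.4764, 0.0559]  P^-=[0.3091 0.0514; 0.0514 0.5061]  H_jac=[0.9932 0.1165]  S=[0.5836]  K=[0.5362; 0.1885]  nu=[0.0704]  x^+=[0.5141, 0.0691]  P^+=[0.1413 -0.0076; -0.0076 0.4853]

x_post = [0.5141, 0.0691]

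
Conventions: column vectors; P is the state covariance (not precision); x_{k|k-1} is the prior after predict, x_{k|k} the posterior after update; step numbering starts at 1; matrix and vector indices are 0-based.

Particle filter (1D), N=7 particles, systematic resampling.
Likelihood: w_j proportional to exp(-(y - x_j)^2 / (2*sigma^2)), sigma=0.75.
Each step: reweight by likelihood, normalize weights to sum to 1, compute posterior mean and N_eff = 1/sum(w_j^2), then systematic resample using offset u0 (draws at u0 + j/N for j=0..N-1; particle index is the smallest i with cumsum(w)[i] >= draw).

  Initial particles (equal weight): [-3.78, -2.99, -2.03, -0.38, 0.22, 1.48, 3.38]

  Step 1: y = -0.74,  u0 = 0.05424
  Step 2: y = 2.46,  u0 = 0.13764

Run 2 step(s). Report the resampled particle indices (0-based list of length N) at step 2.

step 1: w=[0.0002, 0.0070, 0.1439, 0.5627, 0.2783, 0.0079, 0.0000]  mean=-0.4546  Neff=2.4100  idx=[2, 3, 3, 3, 3, 4, 4]
step 2: w=[0.0000, 0.0294, 0.0294, 0.0294, 0.0294, 0.4412, 0.4412]  mean=0.1495  Neff=2.5455  idx=[5, 5, 5, 6, 6, 6, 6]

resampled_idx = [5, 5, 5, 6, 6, 6, 6]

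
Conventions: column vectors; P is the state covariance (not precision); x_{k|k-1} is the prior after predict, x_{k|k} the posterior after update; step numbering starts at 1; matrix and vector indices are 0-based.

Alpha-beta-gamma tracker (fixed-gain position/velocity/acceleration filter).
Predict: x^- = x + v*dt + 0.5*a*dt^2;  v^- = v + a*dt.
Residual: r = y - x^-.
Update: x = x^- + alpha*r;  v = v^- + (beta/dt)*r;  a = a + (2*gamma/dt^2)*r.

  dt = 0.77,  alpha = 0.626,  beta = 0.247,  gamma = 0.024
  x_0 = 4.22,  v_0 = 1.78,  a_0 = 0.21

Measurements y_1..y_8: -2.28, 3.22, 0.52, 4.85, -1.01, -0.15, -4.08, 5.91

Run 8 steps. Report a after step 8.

a_post = 0.2981

step 1: x_pred=5.6529  r=-7.9329  x^+=0.6869  v^+=-0.6030  a^+=-0.4322
step 2: x_pred=0.0944  r=3.1256  x^+=2.0510  v^+=0.0668  a^+=-0.1792
step 3: x_pred=2.0494  r=-1.5294  x^+=1.0920  v^+=-0.5618  a^+=-0.3030
step 4: x_pred=0.5696  r=4.2804  x^+=3.2491  v^+=0.5780  a^+=0.0435
step 5: x_pred=3.7071  r=-4.7171  x^+=0.7542  v^+=-0.9016  a^+=-0.3384
step 6: x_pred=-0.0404  r=-0.1096  x^+=-0.1090  v^+=-1.1973  a^+=-0.3472
step 7: x_pred=-1.1339  r=-2.9461  x^+=-2.9782  v^+=-2.4098  a^+=-0.5857
step 8: x_pred=-5.0073  r=10.9173  x^+=1.8269  v^+=0.6413  a^+=0.2981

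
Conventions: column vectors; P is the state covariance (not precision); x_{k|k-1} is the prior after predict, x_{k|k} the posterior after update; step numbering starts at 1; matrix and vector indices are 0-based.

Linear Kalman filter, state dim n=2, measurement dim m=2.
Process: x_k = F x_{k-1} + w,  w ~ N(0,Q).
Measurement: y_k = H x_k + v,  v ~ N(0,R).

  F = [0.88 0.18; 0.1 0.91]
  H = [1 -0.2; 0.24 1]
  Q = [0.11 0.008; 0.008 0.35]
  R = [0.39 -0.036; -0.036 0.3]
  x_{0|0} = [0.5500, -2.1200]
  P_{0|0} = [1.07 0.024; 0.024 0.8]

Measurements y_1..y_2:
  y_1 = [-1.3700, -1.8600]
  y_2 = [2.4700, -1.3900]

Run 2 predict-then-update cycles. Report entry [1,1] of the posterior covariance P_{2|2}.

P_post[1,1] = 0.1913

step 1: x^-=[0.1024, -1.8742]  P^-=[0.9721 0.2529; 0.2529 1.0275]  S=[1.3021 0.2325; 0.2325 1.5049]  K=[0.6685 0.2198; -0.0954 0.7379]  nu=[-1.8472, -0.0104]  x^+=[-1.1348, -1.7056]  P^+=[0.2492 -0.0179; -0.0179 0.2291]
step 2: x^-=[-1.3056, -1.6656]  P^-=[0.3047 0.0528; 0.0528 0.5389]  S=[0.6952 -0.0204; -0.0204 0.8818]  K=[0.4277 0.1527; -0.0608 0.6241]  nu=[3.4425, 0.5889]  x^+=[0.2565, -1.5074]  P^+=[0.1597 -0.0079; -0.0079 0.1913]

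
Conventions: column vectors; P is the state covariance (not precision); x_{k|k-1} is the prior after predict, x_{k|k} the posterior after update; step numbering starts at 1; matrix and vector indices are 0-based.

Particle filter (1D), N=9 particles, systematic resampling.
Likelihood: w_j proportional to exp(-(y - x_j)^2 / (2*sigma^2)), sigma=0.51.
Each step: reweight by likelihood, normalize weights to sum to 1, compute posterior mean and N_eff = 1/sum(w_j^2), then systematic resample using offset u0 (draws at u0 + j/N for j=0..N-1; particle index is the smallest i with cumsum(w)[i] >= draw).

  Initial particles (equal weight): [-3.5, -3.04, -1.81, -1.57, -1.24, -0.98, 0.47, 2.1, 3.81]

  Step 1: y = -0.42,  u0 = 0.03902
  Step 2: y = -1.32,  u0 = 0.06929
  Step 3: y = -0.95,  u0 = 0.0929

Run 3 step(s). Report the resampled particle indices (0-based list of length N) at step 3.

resampled_idx = [1, 2, 3, 4, 5, 6, 7, 7, 8]

step 1: w=[0.0000, 0.0000, 0.0213, 0.0688, 0.2402, 0.4788, 0.1908, 0.0000, 0.0000]  mean=-0.8241  Neff=3.0437  idx=[3, 4, 4, 5, 5, 5, 5, 6, 6]
step 2: w=[0.1461, 0.1627, 0.1627, 0.1319, 0.1319, 0.1319, 0.1319, 0.0003, 0.0003]  mean=-1.1498  Neff=6.9475  idx=[0, 1, 1, 2, 3, 4, 5, 5, 6]
step 3: w=[0.0595, 0.1061, 0.1061, 0.1061, 0.1245, 0.1245, 0.1245, 0.1245, 0.1245]  mean=-1.0979  Neff=8.7156  idx=[1, 2, 3, 4, 5, 6, 7, 7, 8]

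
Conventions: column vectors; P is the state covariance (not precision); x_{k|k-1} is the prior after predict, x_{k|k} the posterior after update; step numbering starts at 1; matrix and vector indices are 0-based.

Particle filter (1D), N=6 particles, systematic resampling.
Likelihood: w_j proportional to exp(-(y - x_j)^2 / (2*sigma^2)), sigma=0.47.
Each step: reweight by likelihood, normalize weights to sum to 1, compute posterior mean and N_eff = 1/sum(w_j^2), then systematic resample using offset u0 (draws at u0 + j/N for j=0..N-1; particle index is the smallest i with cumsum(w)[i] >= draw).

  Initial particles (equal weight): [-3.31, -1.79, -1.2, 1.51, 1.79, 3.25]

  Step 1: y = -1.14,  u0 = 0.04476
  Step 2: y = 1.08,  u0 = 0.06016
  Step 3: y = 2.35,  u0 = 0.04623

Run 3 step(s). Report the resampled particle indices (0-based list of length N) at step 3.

step 1: w=[0.0000, 0.2792, 0.7207, 0.0000, 0.0000, 0.0000]  mean=-1.3648  Neff=1.6738  idx=[1, 1, 2, 2, 2, 2]
step 2: w=[0.0003, 0.0003, 0.2499, 0.2499, 0.2499, 0.2499]  mean=-1.2003  Neff=4.0041  idx=[2, 2, 3, 4, 4, 5]
step 3: w=[0.1667, 0.1667, 0.1667, 0.1667, 0.1667, 0.1667]  mean=-1.2000  Neff=6.0000  idx=[0, 1, 2, 3, 4, 5]

resampled_idx = [0, 1, 2, 3, 4, 5]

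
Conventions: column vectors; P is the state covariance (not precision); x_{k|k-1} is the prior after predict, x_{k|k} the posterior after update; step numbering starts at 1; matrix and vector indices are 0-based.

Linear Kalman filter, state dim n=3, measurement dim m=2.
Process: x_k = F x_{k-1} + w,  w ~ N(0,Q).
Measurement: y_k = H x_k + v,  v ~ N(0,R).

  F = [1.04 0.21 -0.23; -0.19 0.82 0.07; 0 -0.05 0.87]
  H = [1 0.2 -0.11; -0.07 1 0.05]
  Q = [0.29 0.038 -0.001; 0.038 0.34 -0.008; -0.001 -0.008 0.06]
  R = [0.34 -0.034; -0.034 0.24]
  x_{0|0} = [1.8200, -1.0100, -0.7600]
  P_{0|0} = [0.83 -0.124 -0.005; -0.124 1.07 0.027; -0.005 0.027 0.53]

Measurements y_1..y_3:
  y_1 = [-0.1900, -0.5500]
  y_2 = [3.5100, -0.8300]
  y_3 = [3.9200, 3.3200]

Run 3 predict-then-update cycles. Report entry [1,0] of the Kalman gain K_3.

step 1: x^-=[1.8555, -1.2272, -0.6107]  P^-=[1.2086 -0.0564 -0.1111; -0.0564 1.1339 -0.0008; -0.1111 -0.0008 0.4615]  S=[1.6014 0.0437; 0.0437 1.3896]  K=[0.7588 -0.1293; 0.0842 0.8162; -0.1019 0.0248]  nu=[-1.8672, 0.8376]  x^+=[0.3303, -0.7007, -0.3997]  P^+=[0.2718 -0.0386 0.0157; -0.0386 0.1909 -0.0117; 0.0157 -0.0117 0.4442]
step 2: x^-=[0.2883, -0.6653, -0.3127]  P^-=[0.5927 -0.0175 -0.0779; -0.0175 0.4906 -0.0000; -0.0779 -0.0000 0.3977]  S=[0.9673 -0.0013; -0.0013 0.7375]  K=[0.6179 -0.0842; 0.0843 0.6670; -0.1258 0.0341]  nu=[3.3204, -0.1288]  x^+=[2.3507, -0.4715, -0.7346]  P^+=[0.2181 -0.0259 -0.0006; -0.0259 0.1557 -0.0067; -0.0006 -0.0067 0.3816]
step 3: x^-=[2.5147, -0.8847, -0.6156]  P^-=[0.5425 -0.0044 -0.0795; -0.0044 0.4618 0.0040; -0.0795 0.0040 0.3498]  S=[0.9208 0.0091; 0.0091 0.7069]  K=[0.5985 -0.0733; 0.0886 0.6528; -0.1276 0.0399]  nu=[1.5145, 4.4115]  x^+=[3.0977, 2.1295, -0.6329]  P^+=[0.2097 -0.0229 -0.0074; -0.0229 0.1522 -0.0033; -0.0074 -0.0033 0.3337]

K[1,0] = 0.0886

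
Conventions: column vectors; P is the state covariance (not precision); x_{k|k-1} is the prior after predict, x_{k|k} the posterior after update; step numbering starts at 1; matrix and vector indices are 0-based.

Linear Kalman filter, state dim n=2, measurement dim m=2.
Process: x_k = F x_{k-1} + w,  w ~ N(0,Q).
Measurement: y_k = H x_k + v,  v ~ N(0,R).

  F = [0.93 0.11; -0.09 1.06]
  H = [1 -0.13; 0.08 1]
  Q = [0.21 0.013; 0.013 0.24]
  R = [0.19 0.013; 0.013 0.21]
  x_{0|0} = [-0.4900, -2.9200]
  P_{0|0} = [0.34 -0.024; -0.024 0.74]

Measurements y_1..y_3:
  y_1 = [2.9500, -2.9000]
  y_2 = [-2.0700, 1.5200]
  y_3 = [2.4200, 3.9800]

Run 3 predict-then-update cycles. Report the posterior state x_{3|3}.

step 1: x^-=[-0.7769, -3.0511]  P^-=[0.5081 0.0474; 0.0474 1.0788]  S=[0.7040 -0.0397; -0.0397 1.2996]  K=[0.7180 0.0897; -0.0851 0.8304]  nu=[3.3303, 0.2133]  x^+=[1.6335, -3.1573]  P^+=[0.1398 0.0170; 0.0170 0.1719]
step 2: x^-=[1.1718, -3.4937]  P^-=[0.3365 0.0379; 0.0379 0.4311]  S=[0.5239 0.0214; 0.0214 0.6493]  K=[0.6296 0.0791; -0.0620 0.6706]  nu=[-3.6960, 4.9200]  x^+=[-0.7660, 0.0348]  P^+=[0.1226 0.0150; 0.0150 0.1388]
step 3: x^-=[-0.7086, 0.1058]  P^-=[0.3208 0.0336; 0.0336 0.3941]  S=[0.5087 0.0206; 0.0206 0.6115]  K=[0.6189 0.0759; -0.0612 0.6509]  nu=[3.1423, 3.9309]  x^+=[1.5348, 2.4723]  P^+=[0.1204 0.0144; 0.0144 0.1347]

x_post = [1.5348, 2.4723]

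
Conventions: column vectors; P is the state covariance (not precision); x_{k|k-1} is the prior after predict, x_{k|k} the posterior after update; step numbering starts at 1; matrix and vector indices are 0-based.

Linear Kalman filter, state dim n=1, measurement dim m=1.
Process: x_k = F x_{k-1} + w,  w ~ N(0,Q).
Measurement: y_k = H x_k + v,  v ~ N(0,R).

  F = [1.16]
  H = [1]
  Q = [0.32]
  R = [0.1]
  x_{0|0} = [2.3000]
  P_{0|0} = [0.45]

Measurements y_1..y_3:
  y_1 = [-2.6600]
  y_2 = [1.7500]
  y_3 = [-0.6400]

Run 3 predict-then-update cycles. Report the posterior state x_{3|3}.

x_post = [-0.3072]

step 1: x^-=[2.6680]  P^-=[0.9255]  S=[1.0255]  K=[0.9025]  nu=[-5.3280]  x^+=[-2.1405]  P^+=[0.0902]
step 2: x^-=[-2.4829]  P^-=[0.4414]  S=[0.5414]  K=[0.8153]  nu=[4.2329]  x^+=[0.9682]  P^+=[0.0815]
step 3: x^-=[1.1231]  P^-=[0.4297]  S=[0.5297]  K=[0.8112]  nu=[-1.7631]  x^+=[-0.3072]  P^+=[0.0811]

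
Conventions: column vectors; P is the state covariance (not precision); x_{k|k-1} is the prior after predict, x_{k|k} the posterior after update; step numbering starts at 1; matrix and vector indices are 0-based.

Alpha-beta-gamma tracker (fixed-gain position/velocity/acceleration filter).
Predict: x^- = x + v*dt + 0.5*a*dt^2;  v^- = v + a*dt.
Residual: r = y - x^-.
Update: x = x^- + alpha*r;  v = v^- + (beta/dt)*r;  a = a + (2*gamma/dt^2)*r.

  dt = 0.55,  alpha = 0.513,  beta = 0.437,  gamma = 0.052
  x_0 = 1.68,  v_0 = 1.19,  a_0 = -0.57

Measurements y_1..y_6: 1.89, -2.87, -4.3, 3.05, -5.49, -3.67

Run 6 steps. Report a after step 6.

step 1: x_pred=2.2483  r=-0.3583  x^+=2.0645  v^+=0.5918  a^+=-0.6932
step 2: x_pred=2.2851  r=-5.1551  x^+=-0.3594  v^+=-3.8854  a^+=-2.4655
step 3: x_pred=-2.8693  r=-1.4307  x^+=-3.6033  v^+=-6.3782  a^+=-2.9574
step 4: x_pred=-7.5586  r=10.6086  x^+=-2.1164  v^+=0.4242  a^+=0.6899
step 5: x_pred=-1.7787  r=-3.7113  x^+=-3.6826  v^+=-2.1451  a^+=-0.5861
step 6: x_pred=-4.9511  r=1.2811  x^+=-4.2939  v^+=-1.4496  a^+=-0.1457

a_post = -0.1457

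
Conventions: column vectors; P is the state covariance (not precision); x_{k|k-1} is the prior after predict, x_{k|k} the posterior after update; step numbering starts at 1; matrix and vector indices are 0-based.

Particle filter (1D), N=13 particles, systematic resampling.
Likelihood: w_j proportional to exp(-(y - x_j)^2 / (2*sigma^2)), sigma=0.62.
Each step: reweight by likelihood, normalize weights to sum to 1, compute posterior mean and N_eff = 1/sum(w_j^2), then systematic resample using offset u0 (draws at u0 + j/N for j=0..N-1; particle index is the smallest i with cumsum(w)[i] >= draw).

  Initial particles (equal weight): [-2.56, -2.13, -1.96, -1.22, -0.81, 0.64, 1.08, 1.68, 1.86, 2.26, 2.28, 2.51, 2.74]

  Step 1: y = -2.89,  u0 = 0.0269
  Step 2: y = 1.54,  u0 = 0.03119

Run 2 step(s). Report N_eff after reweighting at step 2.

step 1: w=[0.5122, 0.2784, 0.1916, 0.0157, 0.0021, 0.0000, 0.0000, 0.0000, 0.0000, 0.0000, 0.0000, 0.0000, 0.0000]  mean=-2.3006  Neff=2.6538  idx=[0, 0, 0, 0, 0, 0, 0, 1, 1, 1, 2, 2, 2]
step 2: w=[0.0007, 0.0007, 0.0007, 0.0007, 0.0007, 0.0007, 0.0007, 0.0564, 0.0564, 0.0564, 0.2752, 0.2752, 0.2752]  mean=-1.9918  Neff=4.2226  idx=[7, 8, 10, 10, 10, 10, 11, 11, 11, 11, 12, 12, 12]

N_eff = 4.2226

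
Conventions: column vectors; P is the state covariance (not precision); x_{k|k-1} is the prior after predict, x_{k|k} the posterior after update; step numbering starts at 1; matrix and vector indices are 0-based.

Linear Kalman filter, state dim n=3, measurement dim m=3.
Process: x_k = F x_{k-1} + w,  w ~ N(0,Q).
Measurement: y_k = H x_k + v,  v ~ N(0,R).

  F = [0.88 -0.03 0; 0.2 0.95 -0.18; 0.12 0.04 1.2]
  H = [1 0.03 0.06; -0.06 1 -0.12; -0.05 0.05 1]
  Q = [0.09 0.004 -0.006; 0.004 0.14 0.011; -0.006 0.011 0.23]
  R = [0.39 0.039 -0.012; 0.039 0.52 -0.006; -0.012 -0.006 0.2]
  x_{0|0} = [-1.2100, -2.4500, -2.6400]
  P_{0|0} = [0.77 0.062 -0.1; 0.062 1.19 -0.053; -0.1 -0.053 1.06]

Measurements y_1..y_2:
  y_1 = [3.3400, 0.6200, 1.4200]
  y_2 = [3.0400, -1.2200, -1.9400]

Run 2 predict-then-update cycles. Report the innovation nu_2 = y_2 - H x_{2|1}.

innov = [1.4243, -1.1353, -3.2961]

step 1: x^-=[-0.9913, -2.0943, -3.4112]  P^-=[0.6841 0.1726 -0.0278; 0.1726 1.3280 -0.2286; -0.0278 -0.2286 1.7361]  S=[1.0877 0.1882 0.0330; 0.1882 1.9092 -0.3807; 0.0330 -0.3807 1.9202]  K=[0.6332 0.0006 -0.0386; 0.0586 0.7088 0.0506; 0.0466 -0.0557 0.8871]  nu=[4.5988, 2.2455, 4.8864]  x^+=[1.7334, 0.0139, 1.0124]  P^+=[0.2466 0.0394 -0.0050; 0.0394 0.3716 -0.0114; -0.0050 -0.0114 0.1775]
step 2: x^-=[1.5250, 0.1776, 1.4235]  P^-=[0.2792 0.0702 0.0160; 0.0702 0.5102 -0.0165; 0.0160 -0.0165 0.4876]  S=[0.6775 0.1013 0.0229; 0.1013 1.0340 -0.0592; 0.0229 -0.0592 0.6860]  K=[0.4155 0.0089 -0.0050; 0.0501 0.4891 0.0485; 0.0480 -0.0379 0.7036]  nu=[1.4243, -1.1353, -3.2961]  x^+=[2.1230, -0.4662, -0.7842]  P^+=[0.1615 0.0306 0.0005; 0.0306 0.2572 -0.0052; 0.0005 -0.0052 0.1407]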